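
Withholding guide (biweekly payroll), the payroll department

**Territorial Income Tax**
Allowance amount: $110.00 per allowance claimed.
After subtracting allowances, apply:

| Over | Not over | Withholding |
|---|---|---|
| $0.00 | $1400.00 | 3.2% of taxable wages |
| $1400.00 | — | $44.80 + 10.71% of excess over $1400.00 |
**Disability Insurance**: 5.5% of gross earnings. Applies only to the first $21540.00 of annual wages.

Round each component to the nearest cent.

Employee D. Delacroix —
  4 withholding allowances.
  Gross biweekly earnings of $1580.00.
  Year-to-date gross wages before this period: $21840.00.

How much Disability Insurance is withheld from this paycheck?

$0.00

Disability Insurance: YTD $21840.00 ≥ cap $21540.00 → $0.00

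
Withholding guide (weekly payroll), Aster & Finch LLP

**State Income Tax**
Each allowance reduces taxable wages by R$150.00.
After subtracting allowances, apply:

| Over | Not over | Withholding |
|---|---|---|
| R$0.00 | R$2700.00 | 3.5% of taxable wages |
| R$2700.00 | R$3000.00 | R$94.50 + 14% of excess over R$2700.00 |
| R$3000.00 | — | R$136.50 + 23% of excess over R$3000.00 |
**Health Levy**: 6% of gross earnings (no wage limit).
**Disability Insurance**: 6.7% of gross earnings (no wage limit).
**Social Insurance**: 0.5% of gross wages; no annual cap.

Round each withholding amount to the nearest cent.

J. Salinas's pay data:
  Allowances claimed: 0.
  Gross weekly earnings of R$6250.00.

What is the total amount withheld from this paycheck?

R$1709.00

State Income Tax: taxable = R$6250.00
  R$136.50 + 23% × (R$6250.00 − R$3000.00) = R$136.50 + 23% × R$3250.00 = R$884.00
Health Levy: 6% × R$6250.00 = R$375.00
Disability Insurance: 6.7% × R$6250.00 = R$418.75
Social Insurance: 0.5% × R$6250.00 = R$31.25
Total: R$884.00 + R$375.00 + R$418.75 + R$31.25 = R$1709.00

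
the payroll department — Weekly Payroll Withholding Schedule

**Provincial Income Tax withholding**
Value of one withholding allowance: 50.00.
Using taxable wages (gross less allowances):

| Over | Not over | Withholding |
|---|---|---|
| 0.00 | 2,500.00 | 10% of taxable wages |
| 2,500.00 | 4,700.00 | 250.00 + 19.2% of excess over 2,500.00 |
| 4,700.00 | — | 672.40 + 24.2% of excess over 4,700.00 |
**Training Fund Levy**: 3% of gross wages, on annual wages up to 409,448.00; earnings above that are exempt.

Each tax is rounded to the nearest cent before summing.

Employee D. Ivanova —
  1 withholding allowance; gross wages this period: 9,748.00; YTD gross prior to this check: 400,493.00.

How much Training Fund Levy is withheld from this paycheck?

268.65

Training Fund Levy: cap 409,448.00 − YTD 400,493.00 = 8,955.00 subject; 3% × 8,955.00 = 268.65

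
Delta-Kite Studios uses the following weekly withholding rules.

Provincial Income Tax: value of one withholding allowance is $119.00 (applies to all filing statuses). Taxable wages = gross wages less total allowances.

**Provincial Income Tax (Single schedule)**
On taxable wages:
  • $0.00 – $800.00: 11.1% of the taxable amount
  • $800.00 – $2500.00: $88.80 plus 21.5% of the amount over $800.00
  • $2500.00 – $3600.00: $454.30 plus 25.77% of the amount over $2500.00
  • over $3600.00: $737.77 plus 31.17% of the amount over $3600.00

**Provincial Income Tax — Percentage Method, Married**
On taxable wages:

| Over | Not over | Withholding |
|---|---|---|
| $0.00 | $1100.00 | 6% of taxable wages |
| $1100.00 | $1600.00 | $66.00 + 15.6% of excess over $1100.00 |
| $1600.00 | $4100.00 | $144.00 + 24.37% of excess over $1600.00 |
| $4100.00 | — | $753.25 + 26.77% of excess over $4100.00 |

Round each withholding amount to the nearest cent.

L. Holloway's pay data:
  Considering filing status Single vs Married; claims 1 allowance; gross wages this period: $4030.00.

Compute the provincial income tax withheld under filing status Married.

Provincial Income Tax (Married): taxable = $4030.00 − 1×$119.00 = $3911.00
  $144.00 + 24.37% × ($3911.00 − $1600.00) = $144.00 + 24.37% × $2311.00 = $707.19

$707.19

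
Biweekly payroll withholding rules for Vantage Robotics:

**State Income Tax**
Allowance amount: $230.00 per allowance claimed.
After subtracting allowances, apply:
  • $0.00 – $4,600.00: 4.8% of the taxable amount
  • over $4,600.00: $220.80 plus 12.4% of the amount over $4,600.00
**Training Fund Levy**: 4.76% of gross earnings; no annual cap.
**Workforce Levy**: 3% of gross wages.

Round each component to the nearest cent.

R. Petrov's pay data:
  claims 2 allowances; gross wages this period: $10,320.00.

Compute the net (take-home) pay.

State Income Tax: taxable = $10,320.00 − 2×$230.00 = $9,860.00
  $220.80 + 12.4% × ($9,860.00 − $4,600.00) = $220.80 + 12.4% × $5,260.00 = $873.04
Training Fund Levy: 4.76% × $10,320.00 = $491.23
Workforce Levy: 3% × $10,320.00 = $309.60
Total withheld: $873.04 + $491.23 + $309.60 = $1,673.87
Net pay: $10,320.00 − $1,673.87 = $8,646.13

$8,646.13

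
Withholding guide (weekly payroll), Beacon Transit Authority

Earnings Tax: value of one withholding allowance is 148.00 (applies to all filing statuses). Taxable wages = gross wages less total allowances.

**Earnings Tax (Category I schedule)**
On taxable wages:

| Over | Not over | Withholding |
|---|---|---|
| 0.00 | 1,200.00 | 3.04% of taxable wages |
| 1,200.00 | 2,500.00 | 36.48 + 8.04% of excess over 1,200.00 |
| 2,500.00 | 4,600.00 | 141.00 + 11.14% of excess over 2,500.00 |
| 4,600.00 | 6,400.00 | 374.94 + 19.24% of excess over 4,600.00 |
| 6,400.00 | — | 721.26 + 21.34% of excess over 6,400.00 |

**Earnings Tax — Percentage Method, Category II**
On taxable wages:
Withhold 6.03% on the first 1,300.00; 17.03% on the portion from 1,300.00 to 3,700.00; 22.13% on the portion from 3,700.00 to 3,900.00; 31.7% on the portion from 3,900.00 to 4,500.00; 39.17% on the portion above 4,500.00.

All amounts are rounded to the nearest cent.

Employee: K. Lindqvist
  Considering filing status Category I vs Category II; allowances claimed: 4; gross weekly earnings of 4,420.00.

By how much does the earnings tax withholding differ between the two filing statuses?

Earnings Tax (Category I): taxable = 4,420.00 − 4×148.00 = 3,828.00
  141.00 + 11.14% × (3,828.00 − 2,500.00) = 141.00 + 11.14% × 1,328.00 = 288.94
Earnings Tax (Category II): taxable = 4,420.00 − 4×148.00 = 3,828.00
  487.11 + 22.13% × (3,828.00 − 3,700.00) = 487.11 + 22.13% × 128.00 = 515.44
Difference: |288.94 − 515.44| = 226.50 (higher under Category II)

226.50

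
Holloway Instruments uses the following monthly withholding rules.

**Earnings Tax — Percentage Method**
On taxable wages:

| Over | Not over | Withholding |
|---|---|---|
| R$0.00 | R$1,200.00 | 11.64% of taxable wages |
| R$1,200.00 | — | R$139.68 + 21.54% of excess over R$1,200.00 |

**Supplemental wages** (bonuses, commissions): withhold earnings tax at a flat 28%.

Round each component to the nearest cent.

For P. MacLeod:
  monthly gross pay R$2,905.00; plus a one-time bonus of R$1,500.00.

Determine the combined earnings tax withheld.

Earnings Tax: taxable = R$2,905.00
  R$139.68 + 21.54% × (R$2,905.00 − R$1,200.00) = R$139.68 + 21.54% × R$1,705.00 = R$506.94
Supplemental (28% flat on bonus): 28% × R$1,500.00 = R$420.00
Total earnings tax: R$506.94 + R$420.00 = R$926.94

R$926.94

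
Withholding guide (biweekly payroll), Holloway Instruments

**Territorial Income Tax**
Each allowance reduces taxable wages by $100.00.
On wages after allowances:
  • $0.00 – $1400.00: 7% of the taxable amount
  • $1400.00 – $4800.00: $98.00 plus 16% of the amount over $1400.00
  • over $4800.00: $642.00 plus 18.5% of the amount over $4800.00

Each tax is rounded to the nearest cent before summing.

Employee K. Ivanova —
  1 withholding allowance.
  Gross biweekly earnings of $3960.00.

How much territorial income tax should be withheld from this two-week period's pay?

$491.60

Territorial Income Tax: taxable = $3960.00 − 1×$100.00 = $3860.00
  $98.00 + 16% × ($3860.00 − $1400.00) = $98.00 + 16% × $2460.00 = $491.60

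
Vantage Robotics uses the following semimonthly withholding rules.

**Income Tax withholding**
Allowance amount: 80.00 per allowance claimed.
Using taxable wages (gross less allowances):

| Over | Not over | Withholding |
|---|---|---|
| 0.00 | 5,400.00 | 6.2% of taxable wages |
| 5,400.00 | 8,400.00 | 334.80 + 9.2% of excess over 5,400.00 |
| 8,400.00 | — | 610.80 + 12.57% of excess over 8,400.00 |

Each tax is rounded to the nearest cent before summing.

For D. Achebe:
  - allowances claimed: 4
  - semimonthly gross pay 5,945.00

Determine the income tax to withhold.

Income Tax: taxable = 5,945.00 − 4×80.00 = 5,625.00
  334.80 + 9.2% × (5,625.00 − 5,400.00) = 334.80 + 9.2% × 225.00 = 355.50

355.50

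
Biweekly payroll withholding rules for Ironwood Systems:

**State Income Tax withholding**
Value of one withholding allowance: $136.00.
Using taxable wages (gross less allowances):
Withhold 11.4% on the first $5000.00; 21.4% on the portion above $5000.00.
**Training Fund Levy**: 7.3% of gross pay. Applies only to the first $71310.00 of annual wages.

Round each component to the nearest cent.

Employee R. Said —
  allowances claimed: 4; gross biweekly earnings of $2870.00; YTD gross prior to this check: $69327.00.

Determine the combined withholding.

State Income Tax: taxable = $2870.00 − 4×$136.00 = $2326.00
  11.4% × $2326.00 = $265.16
Training Fund Levy: cap $71310.00 − YTD $69327.00 = $1983.00 subject; 7.3% × $1983.00 = $144.76
Total: $265.16 + $144.76 = $409.92

$409.92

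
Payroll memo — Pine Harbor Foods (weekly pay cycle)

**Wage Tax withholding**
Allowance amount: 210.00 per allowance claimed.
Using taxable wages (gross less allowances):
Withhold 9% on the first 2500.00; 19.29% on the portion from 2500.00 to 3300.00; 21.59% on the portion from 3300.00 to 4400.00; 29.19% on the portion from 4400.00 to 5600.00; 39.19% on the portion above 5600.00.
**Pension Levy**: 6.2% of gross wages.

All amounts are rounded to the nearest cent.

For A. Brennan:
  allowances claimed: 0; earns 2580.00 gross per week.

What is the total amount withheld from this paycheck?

400.39

Wage Tax: taxable = 2580.00
  225.00 + 19.29% × (2580.00 − 2500.00) = 225.00 + 19.29% × 80.00 = 240.43
Pension Levy: 6.2% × 2580.00 = 159.96
Total: 240.43 + 159.96 = 400.39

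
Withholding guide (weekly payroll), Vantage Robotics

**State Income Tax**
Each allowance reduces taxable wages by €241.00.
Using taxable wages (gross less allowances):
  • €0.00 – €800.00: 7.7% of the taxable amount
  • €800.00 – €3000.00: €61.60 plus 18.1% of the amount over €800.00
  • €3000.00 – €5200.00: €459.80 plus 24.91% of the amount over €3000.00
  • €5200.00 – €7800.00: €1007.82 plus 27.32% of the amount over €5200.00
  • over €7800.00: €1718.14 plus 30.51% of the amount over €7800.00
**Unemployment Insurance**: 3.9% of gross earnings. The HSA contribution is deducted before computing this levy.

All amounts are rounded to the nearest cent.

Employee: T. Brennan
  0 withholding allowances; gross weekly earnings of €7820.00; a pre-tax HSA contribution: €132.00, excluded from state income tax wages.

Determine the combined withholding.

State Income Tax: taxable = €7820.00 − €132.00 = €7688.00
  €1007.82 + 27.32% × (€7688.00 − €5200.00) = €1007.82 + 27.32% × €2488.00 = €1687.54
Unemployment Insurance: 3.9% × €7688.00 = €299.83
Total: €1687.54 + €299.83 = €1987.37

€1987.37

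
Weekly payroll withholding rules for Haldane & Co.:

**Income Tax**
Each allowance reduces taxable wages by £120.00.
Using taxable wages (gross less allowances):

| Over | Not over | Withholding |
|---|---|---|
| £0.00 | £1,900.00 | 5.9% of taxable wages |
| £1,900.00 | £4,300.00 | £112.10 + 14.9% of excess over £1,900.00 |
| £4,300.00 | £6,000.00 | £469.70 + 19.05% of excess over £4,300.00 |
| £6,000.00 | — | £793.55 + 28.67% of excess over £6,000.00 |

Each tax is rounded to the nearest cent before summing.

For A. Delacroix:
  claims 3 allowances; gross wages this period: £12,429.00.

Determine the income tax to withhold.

£2,533.53

Income Tax: taxable = £12,429.00 − 3×£120.00 = £12,069.00
  £793.55 + 28.67% × (£12,069.00 − £6,000.00) = £793.55 + 28.67% × £6,069.00 = £2,533.53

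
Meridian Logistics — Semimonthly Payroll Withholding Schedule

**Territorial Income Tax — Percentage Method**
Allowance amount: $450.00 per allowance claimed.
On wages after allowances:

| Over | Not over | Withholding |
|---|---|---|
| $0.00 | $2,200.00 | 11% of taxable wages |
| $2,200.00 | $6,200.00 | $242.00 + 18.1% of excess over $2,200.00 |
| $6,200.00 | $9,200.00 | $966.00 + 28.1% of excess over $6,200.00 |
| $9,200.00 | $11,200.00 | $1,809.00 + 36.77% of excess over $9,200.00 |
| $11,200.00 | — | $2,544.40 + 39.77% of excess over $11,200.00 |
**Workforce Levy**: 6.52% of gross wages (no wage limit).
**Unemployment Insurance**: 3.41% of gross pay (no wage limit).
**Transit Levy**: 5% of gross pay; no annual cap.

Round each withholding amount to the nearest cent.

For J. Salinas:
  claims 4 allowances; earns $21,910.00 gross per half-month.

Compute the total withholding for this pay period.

Territorial Income Tax: taxable = $21,910.00 − 4×$450.00 = $20,110.00
  $2,544.40 + 39.77% × ($20,110.00 − $11,200.00) = $2,544.40 + 39.77% × $8,910.00 = $6,087.91
Workforce Levy: 6.52% × $21,910.00 = $1,428.53
Unemployment Insurance: 3.41% × $21,910.00 = $747.13
Transit Levy: 5% × $21,910.00 = $1,095.50
Total: $6,087.91 + $1,428.53 + $747.13 + $1,095.50 = $9,359.07

$9,359.07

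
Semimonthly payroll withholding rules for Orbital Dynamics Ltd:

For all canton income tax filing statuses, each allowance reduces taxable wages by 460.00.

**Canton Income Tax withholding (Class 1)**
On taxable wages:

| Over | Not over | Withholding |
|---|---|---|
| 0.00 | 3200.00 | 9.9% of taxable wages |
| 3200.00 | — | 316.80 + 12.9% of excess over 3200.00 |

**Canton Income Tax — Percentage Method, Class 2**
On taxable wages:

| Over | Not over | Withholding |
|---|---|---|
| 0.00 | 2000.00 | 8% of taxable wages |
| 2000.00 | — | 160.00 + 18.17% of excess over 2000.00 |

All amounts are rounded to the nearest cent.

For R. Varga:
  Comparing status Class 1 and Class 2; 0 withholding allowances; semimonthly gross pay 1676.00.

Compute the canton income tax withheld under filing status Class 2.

134.08

Canton Income Tax (Class 2): taxable = 1676.00
  8% × 1676.00 = 134.08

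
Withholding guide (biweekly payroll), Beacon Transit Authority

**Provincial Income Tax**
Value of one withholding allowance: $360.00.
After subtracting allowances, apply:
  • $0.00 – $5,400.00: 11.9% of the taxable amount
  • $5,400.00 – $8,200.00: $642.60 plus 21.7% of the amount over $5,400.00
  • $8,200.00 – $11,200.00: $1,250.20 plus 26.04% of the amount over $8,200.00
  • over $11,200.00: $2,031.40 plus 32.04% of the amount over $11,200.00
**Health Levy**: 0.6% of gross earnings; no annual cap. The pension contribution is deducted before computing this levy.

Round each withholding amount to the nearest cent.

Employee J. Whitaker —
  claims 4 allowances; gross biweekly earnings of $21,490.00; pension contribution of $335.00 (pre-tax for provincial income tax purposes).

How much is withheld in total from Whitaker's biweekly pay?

Provincial Income Tax: taxable = $21,490.00 − $335.00 − 4×$360.00 = $19,715.00
  $2,031.40 + 32.04% × ($19,715.00 − $11,200.00) = $2,031.40 + 32.04% × $8,515.00 = $4,759.61
Health Levy: 0.6% × $21,155.00 = $126.93
Total: $4,759.61 + $126.93 = $4,886.54

$4,886.54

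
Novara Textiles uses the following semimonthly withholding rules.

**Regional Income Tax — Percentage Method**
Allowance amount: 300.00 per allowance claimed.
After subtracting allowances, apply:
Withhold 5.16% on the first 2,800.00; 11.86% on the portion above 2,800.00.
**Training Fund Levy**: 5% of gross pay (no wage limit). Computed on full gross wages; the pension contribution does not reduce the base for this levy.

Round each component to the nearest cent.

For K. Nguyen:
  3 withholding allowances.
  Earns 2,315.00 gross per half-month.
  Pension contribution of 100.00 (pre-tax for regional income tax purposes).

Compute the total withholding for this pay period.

Regional Income Tax: taxable = 2,315.00 − 100.00 − 3×300.00 = 1,315.00
  5.16% × 1,315.00 = 67.85
Training Fund Levy: 5% × 2,315.00 = 115.75
Total: 67.85 + 115.75 = 183.60

183.60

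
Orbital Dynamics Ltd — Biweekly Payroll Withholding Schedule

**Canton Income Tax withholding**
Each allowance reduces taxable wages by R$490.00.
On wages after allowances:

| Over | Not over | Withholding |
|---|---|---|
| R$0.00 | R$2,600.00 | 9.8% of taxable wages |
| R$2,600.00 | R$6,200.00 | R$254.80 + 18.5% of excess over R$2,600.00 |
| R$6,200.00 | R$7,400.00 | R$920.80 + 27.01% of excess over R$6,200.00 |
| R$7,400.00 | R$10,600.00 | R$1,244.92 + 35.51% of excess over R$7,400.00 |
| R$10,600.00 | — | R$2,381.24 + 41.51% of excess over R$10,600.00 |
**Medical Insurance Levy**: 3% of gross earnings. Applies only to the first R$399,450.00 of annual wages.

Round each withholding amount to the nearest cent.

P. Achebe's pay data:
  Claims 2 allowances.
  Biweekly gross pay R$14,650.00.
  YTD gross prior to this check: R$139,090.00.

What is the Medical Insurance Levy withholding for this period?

R$439.50

Medical Insurance Levy: 3% × R$14,650.00 = R$439.50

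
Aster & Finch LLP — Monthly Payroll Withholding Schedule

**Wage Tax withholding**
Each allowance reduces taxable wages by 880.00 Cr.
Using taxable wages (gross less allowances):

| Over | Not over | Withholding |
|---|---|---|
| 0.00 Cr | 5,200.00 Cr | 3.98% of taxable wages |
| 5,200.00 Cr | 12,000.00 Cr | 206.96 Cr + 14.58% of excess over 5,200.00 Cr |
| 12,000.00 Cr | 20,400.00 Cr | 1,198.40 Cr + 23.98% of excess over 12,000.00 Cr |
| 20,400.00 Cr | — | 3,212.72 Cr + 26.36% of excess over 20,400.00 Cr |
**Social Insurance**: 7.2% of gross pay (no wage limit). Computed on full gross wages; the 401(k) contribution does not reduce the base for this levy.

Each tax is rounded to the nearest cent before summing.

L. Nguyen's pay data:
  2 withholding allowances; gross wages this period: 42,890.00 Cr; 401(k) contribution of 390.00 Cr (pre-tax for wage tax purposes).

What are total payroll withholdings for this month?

Wage Tax: taxable = 42,890.00 Cr − 390.00 Cr − 2×880.00 Cr = 40,740.00 Cr
  3,212.72 Cr + 26.36% × (40,740.00 Cr − 20,400.00 Cr) = 3,212.72 Cr + 26.36% × 20,340.00 Cr = 8,574.34 Cr
Social Insurance: 7.2% × 42,890.00 Cr = 3,088.08 Cr
Total: 8,574.34 Cr + 3,088.08 Cr = 11,662.42 Cr

11,662.42 Cr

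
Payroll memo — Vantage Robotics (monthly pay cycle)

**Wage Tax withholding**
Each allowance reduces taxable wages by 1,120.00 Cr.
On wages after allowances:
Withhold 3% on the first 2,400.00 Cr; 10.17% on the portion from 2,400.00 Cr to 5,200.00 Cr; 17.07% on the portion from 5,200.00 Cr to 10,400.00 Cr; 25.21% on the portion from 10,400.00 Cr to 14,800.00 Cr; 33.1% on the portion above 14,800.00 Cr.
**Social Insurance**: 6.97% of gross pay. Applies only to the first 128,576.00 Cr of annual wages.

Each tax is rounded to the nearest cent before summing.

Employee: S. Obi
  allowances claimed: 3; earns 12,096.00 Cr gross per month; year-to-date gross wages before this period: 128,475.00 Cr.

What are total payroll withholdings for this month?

Wage Tax: taxable = 12,096.00 Cr − 3×1,120.00 Cr = 8,736.00 Cr
  356.76 Cr + 17.07% × (8,736.00 Cr − 5,200.00 Cr) = 356.76 Cr + 17.07% × 3,536.00 Cr = 960.36 Cr
Social Insurance: cap 128,576.00 Cr − YTD 128,475.00 Cr = 101.00 Cr subject; 6.97% × 101.00 Cr = 7.04 Cr
Total: 960.36 Cr + 7.04 Cr = 967.40 Cr

967.40 Cr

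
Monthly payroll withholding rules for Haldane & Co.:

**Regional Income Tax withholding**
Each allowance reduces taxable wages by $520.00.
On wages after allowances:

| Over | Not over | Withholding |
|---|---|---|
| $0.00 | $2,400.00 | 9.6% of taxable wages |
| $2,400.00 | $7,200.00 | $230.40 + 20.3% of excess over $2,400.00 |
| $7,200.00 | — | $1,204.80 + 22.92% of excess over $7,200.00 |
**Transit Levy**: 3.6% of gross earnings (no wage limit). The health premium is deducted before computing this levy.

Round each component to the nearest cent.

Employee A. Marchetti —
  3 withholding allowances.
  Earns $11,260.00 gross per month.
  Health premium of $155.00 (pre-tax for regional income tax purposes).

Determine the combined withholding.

$2,142.05

Regional Income Tax: taxable = $11,260.00 − $155.00 − 3×$520.00 = $9,545.00
  $1,204.80 + 22.92% × ($9,545.00 − $7,200.00) = $1,204.80 + 22.92% × $2,345.00 = $1,742.27
Transit Levy: 3.6% × $11,105.00 = $399.78
Total: $1,742.27 + $399.78 = $2,142.05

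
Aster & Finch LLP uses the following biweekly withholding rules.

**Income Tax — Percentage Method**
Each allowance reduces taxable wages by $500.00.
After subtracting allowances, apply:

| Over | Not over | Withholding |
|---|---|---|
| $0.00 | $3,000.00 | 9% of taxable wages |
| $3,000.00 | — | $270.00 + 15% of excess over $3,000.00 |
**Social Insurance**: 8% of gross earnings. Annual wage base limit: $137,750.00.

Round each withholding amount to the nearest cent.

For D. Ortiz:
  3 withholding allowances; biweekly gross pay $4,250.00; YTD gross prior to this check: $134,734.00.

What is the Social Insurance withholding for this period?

Social Insurance: cap $137,750.00 − YTD $134,734.00 = $3,016.00 subject; 8% × $3,016.00 = $241.28

$241.28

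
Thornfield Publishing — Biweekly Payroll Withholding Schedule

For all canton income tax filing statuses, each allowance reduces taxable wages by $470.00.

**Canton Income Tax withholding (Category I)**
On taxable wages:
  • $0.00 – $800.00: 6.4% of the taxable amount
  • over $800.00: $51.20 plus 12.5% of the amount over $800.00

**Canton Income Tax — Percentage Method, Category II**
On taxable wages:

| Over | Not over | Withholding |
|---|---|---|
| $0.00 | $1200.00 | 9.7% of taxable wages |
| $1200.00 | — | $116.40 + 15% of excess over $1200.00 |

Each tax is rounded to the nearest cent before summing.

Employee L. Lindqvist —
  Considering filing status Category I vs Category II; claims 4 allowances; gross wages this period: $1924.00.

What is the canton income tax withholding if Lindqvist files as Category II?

$4.27

Canton Income Tax (Category II): taxable = $1924.00 − 4×$470.00 = $44.00
  9.7% × $44.00 = $4.27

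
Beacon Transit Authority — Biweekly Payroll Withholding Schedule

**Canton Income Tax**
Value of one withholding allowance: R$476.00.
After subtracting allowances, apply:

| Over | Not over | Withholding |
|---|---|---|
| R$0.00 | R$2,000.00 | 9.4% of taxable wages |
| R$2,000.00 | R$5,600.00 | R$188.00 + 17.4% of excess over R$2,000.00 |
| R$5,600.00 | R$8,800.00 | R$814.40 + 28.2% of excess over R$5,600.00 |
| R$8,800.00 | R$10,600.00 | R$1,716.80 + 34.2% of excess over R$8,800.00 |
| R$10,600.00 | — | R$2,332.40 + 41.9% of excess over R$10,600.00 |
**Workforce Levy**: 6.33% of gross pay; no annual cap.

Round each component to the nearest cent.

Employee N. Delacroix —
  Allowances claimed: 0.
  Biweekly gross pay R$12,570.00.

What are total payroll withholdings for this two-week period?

Canton Income Tax: taxable = R$12,570.00
  R$2,332.40 + 41.9% × (R$12,570.00 − R$10,600.00) = R$2,332.40 + 41.9% × R$1,970.00 = R$3,157.83
Workforce Levy: 6.33% × R$12,570.00 = R$795.68
Total: R$3,157.83 + R$795.68 = R$3,953.51

R$3,953.51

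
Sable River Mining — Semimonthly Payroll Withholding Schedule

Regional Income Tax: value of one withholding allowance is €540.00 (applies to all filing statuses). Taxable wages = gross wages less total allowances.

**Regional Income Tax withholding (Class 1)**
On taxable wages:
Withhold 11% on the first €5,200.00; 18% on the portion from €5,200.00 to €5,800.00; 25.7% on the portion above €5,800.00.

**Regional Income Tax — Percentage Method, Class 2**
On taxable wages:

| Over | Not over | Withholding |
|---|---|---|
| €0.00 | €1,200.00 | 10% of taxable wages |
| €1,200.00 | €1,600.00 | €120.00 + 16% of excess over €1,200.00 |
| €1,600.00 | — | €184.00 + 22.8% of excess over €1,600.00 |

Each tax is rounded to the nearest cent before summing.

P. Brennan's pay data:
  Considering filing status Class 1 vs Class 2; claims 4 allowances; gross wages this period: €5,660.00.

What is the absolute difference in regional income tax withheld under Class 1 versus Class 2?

€232.20

Regional Income Tax (Class 1): taxable = €5,660.00 − 4×€540.00 = €3,500.00
  11% × €3,500.00 = €385.00
Regional Income Tax (Class 2): taxable = €5,660.00 − 4×€540.00 = €3,500.00
  €184.00 + 22.8% × (€3,500.00 − €1,600.00) = €184.00 + 22.8% × €1,900.00 = €617.20
Difference: |€385.00 − €617.20| = €232.20 (higher under Class 2)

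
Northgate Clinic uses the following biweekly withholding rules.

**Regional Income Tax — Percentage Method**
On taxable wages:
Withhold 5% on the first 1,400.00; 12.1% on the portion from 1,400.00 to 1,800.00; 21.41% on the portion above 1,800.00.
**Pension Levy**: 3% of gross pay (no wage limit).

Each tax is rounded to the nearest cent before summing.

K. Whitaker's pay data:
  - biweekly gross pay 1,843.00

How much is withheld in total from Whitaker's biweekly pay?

182.90

Regional Income Tax: taxable = 1,843.00
  118.40 + 21.41% × (1,843.00 − 1,800.00) = 118.40 + 21.41% × 43.00 = 127.61
Pension Levy: 3% × 1,843.00 = 55.29
Total: 127.61 + 55.29 = 182.90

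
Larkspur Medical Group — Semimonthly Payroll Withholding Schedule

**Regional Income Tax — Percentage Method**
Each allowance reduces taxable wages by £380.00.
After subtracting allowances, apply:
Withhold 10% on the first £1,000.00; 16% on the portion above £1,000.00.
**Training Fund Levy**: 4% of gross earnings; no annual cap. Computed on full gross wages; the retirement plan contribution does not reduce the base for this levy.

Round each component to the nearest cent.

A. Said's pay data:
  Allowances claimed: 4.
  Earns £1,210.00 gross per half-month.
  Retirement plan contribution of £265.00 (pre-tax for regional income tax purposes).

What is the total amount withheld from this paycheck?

£48.40

Regional Income Tax: taxable = £1,210.00 − £265.00 − 4×£380.00 = £-575.00
  Taxable ≤ 0 → £0.00
Training Fund Levy: 4% × £1,210.00 = £48.40
Total: £0.00 + £48.40 = £48.40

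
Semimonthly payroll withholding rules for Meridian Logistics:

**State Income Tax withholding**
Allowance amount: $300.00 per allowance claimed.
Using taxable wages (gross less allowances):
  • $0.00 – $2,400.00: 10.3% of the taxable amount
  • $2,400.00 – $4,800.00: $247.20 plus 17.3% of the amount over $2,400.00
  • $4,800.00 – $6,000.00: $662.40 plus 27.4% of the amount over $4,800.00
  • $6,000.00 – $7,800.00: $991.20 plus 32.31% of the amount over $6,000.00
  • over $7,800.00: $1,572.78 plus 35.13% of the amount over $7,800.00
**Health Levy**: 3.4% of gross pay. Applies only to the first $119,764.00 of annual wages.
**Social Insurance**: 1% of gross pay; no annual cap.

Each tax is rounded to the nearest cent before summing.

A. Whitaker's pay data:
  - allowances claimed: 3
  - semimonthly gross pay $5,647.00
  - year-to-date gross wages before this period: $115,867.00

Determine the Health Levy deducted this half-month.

$132.50

Health Levy: cap $119,764.00 − YTD $115,867.00 = $3,897.00 subject; 3.4% × $3,897.00 = $132.50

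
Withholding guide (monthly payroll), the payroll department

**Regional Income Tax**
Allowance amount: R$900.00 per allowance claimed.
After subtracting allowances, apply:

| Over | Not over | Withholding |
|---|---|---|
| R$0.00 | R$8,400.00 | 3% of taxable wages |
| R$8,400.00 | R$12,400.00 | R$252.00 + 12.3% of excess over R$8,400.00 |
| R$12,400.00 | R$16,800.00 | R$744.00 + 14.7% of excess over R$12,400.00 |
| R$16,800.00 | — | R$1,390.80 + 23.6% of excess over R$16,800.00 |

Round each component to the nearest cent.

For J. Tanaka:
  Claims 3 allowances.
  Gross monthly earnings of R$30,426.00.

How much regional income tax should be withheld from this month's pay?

R$3,969.34

Regional Income Tax: taxable = R$30,426.00 − 3×R$900.00 = R$27,726.00
  R$1,390.80 + 23.6% × (R$27,726.00 − R$16,800.00) = R$1,390.80 + 23.6% × R$10,926.00 = R$3,969.34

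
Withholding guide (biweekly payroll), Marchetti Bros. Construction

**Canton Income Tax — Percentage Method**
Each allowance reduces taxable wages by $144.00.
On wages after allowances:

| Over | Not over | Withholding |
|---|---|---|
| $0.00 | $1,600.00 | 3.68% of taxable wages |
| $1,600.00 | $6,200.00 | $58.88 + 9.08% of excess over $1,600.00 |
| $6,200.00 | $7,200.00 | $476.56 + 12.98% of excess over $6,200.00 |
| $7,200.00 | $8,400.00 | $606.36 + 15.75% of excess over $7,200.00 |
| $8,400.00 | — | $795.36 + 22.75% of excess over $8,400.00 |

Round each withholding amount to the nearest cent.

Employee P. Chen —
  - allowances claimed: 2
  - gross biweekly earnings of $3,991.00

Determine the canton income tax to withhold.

Canton Income Tax: taxable = $3,991.00 − 2×$144.00 = $3,703.00
  $58.88 + 9.08% × ($3,703.00 − $1,600.00) = $58.88 + 9.08% × $2,103.00 = $249.83

$249.83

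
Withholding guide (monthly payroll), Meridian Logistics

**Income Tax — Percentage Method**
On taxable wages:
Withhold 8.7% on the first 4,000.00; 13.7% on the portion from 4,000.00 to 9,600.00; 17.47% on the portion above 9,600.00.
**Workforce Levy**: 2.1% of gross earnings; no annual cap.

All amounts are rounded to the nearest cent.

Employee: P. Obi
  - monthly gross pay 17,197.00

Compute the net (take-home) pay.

Income Tax: taxable = 17,197.00
  1,115.20 + 17.47% × (17,197.00 − 9,600.00) = 1,115.20 + 17.47% × 7,597.00 = 2,442.40
Workforce Levy: 2.1% × 17,197.00 = 361.14
Total withheld: 2,442.40 + 361.14 = 2,803.54
Net pay: 17,197.00 − 2,803.54 = 14,393.46

14,393.46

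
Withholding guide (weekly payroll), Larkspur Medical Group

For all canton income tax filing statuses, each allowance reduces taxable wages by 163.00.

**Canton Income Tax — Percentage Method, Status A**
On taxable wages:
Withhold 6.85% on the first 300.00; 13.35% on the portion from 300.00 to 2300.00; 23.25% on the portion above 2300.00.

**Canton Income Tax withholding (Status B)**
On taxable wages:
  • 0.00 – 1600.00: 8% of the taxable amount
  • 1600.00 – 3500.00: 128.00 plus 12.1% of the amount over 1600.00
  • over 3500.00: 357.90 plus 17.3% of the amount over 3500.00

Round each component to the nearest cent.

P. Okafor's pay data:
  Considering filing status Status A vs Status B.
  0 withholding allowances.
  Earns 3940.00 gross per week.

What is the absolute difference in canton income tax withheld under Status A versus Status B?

234.83

Canton Income Tax (Status A): taxable = 3940.00
  287.55 + 23.25% × (3940.00 − 2300.00) = 287.55 + 23.25% × 1640.00 = 668.85
Canton Income Tax (Status B): taxable = 3940.00
  357.90 + 17.3% × (3940.00 − 3500.00) = 357.90 + 17.3% × 440.00 = 434.02
Difference: |668.85 − 434.02| = 234.83 (higher under Status A)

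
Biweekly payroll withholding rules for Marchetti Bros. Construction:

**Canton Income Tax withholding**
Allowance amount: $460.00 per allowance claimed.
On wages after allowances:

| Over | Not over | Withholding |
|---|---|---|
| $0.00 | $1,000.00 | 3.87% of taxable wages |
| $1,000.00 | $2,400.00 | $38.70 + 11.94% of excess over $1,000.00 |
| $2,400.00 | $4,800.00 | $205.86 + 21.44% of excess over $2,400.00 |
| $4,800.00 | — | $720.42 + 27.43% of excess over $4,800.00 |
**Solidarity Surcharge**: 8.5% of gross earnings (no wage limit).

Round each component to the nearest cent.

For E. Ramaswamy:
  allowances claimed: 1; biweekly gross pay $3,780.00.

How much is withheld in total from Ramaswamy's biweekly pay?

$724.41

Canton Income Tax: taxable = $3,780.00 − 1×$460.00 = $3,320.00
  $205.86 + 21.44% × ($3,320.00 − $2,400.00) = $205.86 + 21.44% × $920.00 = $403.11
Solidarity Surcharge: 8.5% × $3,780.00 = $321.30
Total: $403.11 + $321.30 = $724.41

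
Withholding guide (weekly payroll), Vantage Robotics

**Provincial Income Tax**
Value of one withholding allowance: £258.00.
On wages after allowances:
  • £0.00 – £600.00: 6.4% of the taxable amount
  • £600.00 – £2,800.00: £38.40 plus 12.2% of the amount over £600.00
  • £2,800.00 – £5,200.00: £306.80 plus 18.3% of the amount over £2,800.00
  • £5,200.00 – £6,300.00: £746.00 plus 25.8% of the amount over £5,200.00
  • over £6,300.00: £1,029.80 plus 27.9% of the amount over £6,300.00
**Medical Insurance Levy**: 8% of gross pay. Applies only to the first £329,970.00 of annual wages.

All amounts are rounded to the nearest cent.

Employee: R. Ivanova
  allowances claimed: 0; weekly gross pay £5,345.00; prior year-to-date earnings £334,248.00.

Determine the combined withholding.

Provincial Income Tax: taxable = £5,345.00
  £746.00 + 25.8% × (£5,345.00 − £5,200.00) = £746.00 + 25.8% × £145.00 = £783.41
Medical Insurance Levy: YTD £334,248.00 ≥ cap £329,970.00 → £0.00
Total: £783.41 + £0.00 = £783.41

£783.41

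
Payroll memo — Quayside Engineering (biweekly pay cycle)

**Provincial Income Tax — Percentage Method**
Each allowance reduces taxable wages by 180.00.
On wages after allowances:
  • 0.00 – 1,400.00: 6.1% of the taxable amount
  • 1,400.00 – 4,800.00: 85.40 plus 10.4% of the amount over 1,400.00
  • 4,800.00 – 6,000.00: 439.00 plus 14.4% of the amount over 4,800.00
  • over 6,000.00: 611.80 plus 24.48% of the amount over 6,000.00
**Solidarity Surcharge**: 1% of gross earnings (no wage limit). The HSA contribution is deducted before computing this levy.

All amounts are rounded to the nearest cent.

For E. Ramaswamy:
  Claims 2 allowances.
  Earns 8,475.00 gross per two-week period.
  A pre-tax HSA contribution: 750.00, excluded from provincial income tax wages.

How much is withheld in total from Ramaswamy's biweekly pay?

1,023.20

Provincial Income Tax: taxable = 8,475.00 − 750.00 − 2×180.00 = 7,365.00
  611.80 + 24.48% × (7,365.00 − 6,000.00) = 611.80 + 24.48% × 1,365.00 = 945.95
Solidarity Surcharge: 1% × 7,725.00 = 77.25
Total: 945.95 + 77.25 = 1,023.20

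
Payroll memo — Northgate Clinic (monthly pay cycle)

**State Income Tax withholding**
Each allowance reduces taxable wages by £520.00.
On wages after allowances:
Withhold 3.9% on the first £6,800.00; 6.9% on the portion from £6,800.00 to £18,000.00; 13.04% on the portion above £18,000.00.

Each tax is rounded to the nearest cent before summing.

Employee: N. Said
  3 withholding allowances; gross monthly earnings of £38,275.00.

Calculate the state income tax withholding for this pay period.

State Income Tax: taxable = £38,275.00 − 3×£520.00 = £36,715.00
  £1,038.00 + 13.04% × (£36,715.00 − £18,000.00) = £1,038.00 + 13.04% × £18,715.00 = £3,478.44

£3,478.44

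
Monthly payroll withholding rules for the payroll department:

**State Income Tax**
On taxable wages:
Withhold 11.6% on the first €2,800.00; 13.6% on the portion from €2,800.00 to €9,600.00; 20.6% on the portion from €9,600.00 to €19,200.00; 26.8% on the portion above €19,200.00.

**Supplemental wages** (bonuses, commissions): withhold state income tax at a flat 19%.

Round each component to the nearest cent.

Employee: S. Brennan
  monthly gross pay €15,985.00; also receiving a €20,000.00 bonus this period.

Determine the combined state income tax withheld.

€6,364.91

State Income Tax: taxable = €15,985.00
  €1,249.60 + 20.6% × (€15,985.00 − €9,600.00) = €1,249.60 + 20.6% × €6,385.00 = €2,564.91
Supplemental (19% flat on bonus): 19% × €20,000.00 = €3,800.00
Total state income tax: €2,564.91 + €3,800.00 = €6,364.91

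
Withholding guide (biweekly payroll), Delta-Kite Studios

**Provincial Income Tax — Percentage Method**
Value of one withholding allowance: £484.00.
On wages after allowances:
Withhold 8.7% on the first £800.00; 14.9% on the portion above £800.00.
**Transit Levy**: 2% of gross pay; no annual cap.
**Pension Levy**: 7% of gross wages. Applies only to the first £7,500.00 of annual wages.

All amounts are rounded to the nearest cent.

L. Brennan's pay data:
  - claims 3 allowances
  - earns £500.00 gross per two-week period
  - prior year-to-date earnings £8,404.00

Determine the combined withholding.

£10.00

Provincial Income Tax: taxable = £500.00 − 3×£484.00 = £-952.00
  Taxable ≤ 0 → £0.00
Transit Levy: 2% × £500.00 = £10.00
Pension Levy: YTD £8,404.00 ≥ cap £7,500.00 → £0.00
Total: £0.00 + £10.00 + £0.00 = £10.00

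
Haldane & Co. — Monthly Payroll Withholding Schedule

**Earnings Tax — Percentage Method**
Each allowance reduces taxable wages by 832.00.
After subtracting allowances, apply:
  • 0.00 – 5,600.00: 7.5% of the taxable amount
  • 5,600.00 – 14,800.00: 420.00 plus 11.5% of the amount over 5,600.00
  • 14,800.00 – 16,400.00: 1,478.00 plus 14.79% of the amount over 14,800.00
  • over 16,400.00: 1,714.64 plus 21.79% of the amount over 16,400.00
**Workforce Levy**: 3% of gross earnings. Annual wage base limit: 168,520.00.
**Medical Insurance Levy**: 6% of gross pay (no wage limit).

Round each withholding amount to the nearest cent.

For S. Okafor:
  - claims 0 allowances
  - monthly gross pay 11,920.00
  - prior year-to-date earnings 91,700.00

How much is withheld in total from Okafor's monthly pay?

Earnings Tax: taxable = 11,920.00
  420.00 + 11.5% × (11,920.00 − 5,600.00) = 420.00 + 11.5% × 6,320.00 = 1,146.80
Workforce Levy: 3% × 11,920.00 = 357.60
Medical Insurance Levy: 6% × 11,920.00 = 715.20
Total: 1,146.80 + 357.60 + 715.20 = 2,219.60

2,219.60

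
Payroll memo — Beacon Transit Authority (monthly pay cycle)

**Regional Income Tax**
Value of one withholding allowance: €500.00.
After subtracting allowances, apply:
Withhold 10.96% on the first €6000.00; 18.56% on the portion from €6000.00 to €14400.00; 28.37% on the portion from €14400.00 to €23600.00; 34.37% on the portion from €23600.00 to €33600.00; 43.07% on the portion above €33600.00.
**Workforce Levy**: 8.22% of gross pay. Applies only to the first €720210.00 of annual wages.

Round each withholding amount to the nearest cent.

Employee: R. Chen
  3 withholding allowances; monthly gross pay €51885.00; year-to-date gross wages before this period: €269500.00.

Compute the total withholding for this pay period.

€19757.93

Regional Income Tax: taxable = €51885.00 − 3×€500.00 = €50385.00
  €8263.68 + 43.07% × (€50385.00 − €33600.00) = €8263.68 + 43.07% × €16785.00 = €15492.98
Workforce Levy: 8.22% × €51885.00 = €4264.95
Total: €15492.98 + €4264.95 = €19757.93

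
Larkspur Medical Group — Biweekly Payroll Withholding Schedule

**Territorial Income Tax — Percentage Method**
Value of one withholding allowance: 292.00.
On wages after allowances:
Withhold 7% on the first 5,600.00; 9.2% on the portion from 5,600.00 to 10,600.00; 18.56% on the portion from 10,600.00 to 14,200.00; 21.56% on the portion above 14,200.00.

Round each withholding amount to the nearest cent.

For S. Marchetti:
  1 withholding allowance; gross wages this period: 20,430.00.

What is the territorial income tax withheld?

Territorial Income Tax: taxable = 20,430.00 − 1×292.00 = 20,138.00
  1,520.16 + 21.56% × (20,138.00 − 14,200.00) = 1,520.16 + 21.56% × 5,938.00 = 2,800.39

2,800.39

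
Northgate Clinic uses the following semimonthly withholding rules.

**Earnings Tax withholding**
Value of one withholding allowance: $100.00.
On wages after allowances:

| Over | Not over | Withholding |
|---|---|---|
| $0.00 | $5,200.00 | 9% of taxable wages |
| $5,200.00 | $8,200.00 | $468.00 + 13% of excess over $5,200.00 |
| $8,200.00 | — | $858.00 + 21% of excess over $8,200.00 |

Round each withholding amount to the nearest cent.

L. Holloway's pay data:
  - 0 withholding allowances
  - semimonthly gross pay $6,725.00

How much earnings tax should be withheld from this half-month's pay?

$666.25

Earnings Tax: taxable = $6,725.00
  $468.00 + 13% × ($6,725.00 − $5,200.00) = $468.00 + 13% × $1,525.00 = $666.25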